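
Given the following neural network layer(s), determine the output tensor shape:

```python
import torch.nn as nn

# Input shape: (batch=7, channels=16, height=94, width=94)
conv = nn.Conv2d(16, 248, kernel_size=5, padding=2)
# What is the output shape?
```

Input: (7, 16, 94, 94) -> Output: (7, 248, 94, 94)

Answer: (7, 248, 94, 94)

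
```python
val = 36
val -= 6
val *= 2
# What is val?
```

Trace:
`val = 36` → val = 36
`val -= 6` → val = 30
`val *= 2` → val = 60
So val = 60

Answer: 60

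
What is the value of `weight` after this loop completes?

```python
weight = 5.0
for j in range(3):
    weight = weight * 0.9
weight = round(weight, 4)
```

Exponential decay: 5.0 * 0.9^3
`weight` takes the values: 5.0 → 4.5 → 4.05 → 3.645

Answer: 3.645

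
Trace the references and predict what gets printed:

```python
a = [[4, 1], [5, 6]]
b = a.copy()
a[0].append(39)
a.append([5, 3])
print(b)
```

Key concept: shallow copy with nested lists.
Step by step:
`a = [[4, 1], [5, 6]]` → a = [[4, 1], [5, 6]]
`b = a.copy()` → b = [[4, 1], [5, 6]]
`a[0].append(39)` → a = [[4, 1, 39], [5, 6]]; b = [[4, 1, 39], [5, 6]]
`a.append([5, 3])` → a = [[4, 1, 39], [5, 6], [5, 3]]
`print(b)` → prints [[4, 1, 39], [5, 6]]

Answer: [[4, 1, 39], [5, 6]]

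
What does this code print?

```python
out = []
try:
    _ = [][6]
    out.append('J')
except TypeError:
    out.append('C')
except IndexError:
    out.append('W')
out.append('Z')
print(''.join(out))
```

Execution trace: 'W' (except IndexError) → 'Z' (after the try/except). Output: WZ

Answer: WZ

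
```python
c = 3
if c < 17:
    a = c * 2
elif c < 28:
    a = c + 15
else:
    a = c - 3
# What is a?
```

Trace:
`c = 3` → c = 3
`if c < 17: ...` → c < 17 is True → a = 6
So a = 6

Answer: 6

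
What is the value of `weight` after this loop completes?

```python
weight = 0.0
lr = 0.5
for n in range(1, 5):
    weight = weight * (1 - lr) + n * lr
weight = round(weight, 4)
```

Moving average with lr=0.5
`weight` takes the values: 0.0 → 0.5 → 1.25 → 2.125 → 3.0625

Answer: 3.0625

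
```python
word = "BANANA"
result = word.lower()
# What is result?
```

Trace:
`word = "BANANA"` → word = 'BANANA'
`result = word.lower()` → result = 'banana'
So result = 'banana'

Answer: 'banana'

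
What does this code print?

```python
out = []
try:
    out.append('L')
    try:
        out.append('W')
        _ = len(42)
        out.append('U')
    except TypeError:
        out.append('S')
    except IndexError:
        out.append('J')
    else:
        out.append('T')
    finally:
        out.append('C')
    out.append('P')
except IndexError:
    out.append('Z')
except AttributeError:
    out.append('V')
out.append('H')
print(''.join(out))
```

Execution trace: 'L' (try body) → 'W' (inner try body) → 'S' (inner except TypeError) → 'C' (inner finally) → 'P' (try body, no exception) → 'H' (after the try/except). Output: LWSCPH

Answer: LWSCPH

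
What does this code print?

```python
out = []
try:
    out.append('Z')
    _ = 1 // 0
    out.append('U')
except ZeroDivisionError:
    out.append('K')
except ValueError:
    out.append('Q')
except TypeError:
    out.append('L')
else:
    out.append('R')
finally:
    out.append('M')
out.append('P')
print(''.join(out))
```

Execution trace: 'Z' (try body) → 'K' (except ZeroDivisionError) → 'M' (finally) → 'P' (after the try/except). Output: ZKMP

Answer: ZKMP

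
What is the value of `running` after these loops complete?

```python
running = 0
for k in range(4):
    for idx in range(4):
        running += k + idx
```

Sum of all k+idx for k,idx in 4x4
`running` takes the values: 0 → 1 → 3 → 6 → 7 → 9 → 12 → 16 → 18 → 21 → 25 → 30 → 33 → 37 → 42 → 48

Answer: 48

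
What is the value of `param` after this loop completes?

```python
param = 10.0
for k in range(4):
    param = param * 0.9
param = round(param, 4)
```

Exponential decay: 10.0 * 0.9^4
`param` takes the values: 10.0 → 9.0 → 8.1 → 7.29 → 6.561

Answer: 6.561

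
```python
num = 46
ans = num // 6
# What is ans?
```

Trace:
`num = 46` → num = 46
`ans = num // 6` → ans = 7
So ans = 7

Answer: 7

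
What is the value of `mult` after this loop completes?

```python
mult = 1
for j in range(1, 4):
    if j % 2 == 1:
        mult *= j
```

Product of odd numbers 1 to 3
`mult` takes the values: 1 → 3

Answer: 3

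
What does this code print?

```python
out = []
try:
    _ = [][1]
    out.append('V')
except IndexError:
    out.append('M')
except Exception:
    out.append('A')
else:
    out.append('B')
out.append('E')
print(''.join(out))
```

Execution trace: 'M' (except IndexError) → 'E' (after the try/except). Output: ME

Answer: ME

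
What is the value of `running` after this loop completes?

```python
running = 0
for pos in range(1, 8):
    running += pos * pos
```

Sum of squares 1² to 7² = 140
`running` takes the values: 0 → 1 → 5 → 14 → 30 → 55 → 91 → 140

Answer: 140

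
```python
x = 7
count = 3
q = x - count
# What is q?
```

Trace:
`x = 7` → x = 7
`count = 3` → count = 3
`q = x - count` → q = 4
So q = 4

Answer: 4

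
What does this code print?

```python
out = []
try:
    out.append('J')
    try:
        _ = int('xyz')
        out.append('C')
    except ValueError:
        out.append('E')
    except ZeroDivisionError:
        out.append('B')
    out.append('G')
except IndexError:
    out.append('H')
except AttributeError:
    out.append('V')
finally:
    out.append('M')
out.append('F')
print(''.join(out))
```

Execution trace: 'J' (try body) → 'E' (inner except ValueError) → 'G' (try body, no exception) → 'M' (finally) → 'F' (after the try/except). Output: JEGMF

Answer: JEGMF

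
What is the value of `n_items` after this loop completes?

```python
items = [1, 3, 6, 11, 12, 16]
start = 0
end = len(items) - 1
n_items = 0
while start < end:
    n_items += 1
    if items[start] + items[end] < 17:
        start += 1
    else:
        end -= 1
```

Steps to find pair summing to 17
`n_items` takes the values: 0 → 1 → 2 → 3 → 4 → 5

Answer: 5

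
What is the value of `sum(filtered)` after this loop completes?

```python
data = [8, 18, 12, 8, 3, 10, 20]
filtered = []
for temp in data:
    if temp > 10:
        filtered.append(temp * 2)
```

Sum of doubled values > 10
`filtered` takes the values: [] → [36] → [36, 24] → [36, 24, 40]
So `sum(filtered)` = 100

Answer: 100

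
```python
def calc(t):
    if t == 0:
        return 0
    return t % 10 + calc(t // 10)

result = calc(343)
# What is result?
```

Sum of digits of 343: 3 + 4 + 3 = 10

Answer: 10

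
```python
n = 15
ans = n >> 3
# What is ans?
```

Trace:
`n = 15` → n = 15
`ans = n >> 3` → ans = 1
So ans = 1

Answer: 1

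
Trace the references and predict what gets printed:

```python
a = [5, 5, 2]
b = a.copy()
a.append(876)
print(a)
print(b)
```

Key concept: list.copy() creates independent copy.
Step by step:
`a = [5, 5, 2]` → a = [5, 5, 2]
`b = a.copy()` → b = [5, 5, 2]
`a.append(876)` → a = [5, 5, 2, 876]
`print(a)` → prints [5, 5, 2, 876]
`print(b)` → prints [5, 5, 2]

Answer:
[5, 5, 2, 876]
[5, 5, 2]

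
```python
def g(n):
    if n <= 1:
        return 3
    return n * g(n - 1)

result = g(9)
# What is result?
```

g(9) = 9 * 8 * 7 * 6 * 5 * 4 * 3 * 2 * 3 = 1088640

Answer: 1088640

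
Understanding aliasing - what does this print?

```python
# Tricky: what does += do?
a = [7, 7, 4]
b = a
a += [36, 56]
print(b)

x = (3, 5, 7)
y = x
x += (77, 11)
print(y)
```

Key concept: += behavior differs for mutable vs immutable.
Step by step:
`a = [7, 7, 4]` → a = [7, 7, 4]
`b = a` → b = [7, 7, 4] (same object as a)
`a += [36, 56]` → a = [7, 7, 4, 36, 56] (same object as b); b = [7, 7, 4, 36, 56] (same object as a)
`print(b)` → prints [7, 7, 4, 36, 56]
`x = (3, 5, 7)` → x = (3, 5, 7)
`y = x` → y = (3, 5, 7)
`x += (77, 11)` → x = (3, 5, 7, 77, 11)
`print(y)` → prints (3, 5, 7)

Answer:
[7, 7, 4, 36, 56]
(3, 5, 7)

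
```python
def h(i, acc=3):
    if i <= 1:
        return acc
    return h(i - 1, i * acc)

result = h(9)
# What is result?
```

Accumulator trace (n, acc): (9, 3) -> (8, 27) -> (7, 216) -> (6, 1512) -> (5, 9072) -> (4, 45360) -> (3, 181440) -> (2, 544320) -> (1, 1088640) -> return 1088640

Answer: 1088640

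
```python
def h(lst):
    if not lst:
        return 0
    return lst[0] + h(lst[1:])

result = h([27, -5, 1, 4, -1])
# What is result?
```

27 + (-5) + 1 + 4 + (-1) + 0 = 26

Answer: 26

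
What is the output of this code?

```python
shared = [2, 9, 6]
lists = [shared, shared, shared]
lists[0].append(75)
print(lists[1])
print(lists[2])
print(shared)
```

Key concept: list of same reference.
Step by step:
`shared = [2, 9, 6]` → shared = [2, 9, 6]
`lists = [shared, shared, shared]` → lists = [[2, 9, 6], [2, 9, 6], [2, 9, 6]]
`lists[0].append(75)` → shared = [2, 9, 6, 75]; lists = [[2, 9, 6, 75], [2, 9, 6, 75], [2, 9, 6, 75]]
`print(lists[1])` → prints [2, 9, 6, 75]
`print(lists[2])` → prints [2, 9, 6, 75]
`print(shared)` → prints [2, 9, 6, 75]

Answer:
[2, 9, 6, 75]
[2, 9, 6, 75]
[2, 9, 6, 75]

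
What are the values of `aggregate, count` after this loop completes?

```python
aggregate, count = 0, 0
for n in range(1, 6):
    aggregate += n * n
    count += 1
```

Sum of squares and count
`aggregate, count` takes the values: (0, 0) → (1, 0) → (1, 1) → (5, 1) → (5, 2) → (14, 2) → (14, 3) → (30, 3) → (30, 4) → (55, 4) → (55, 5)

Answer: 55, 5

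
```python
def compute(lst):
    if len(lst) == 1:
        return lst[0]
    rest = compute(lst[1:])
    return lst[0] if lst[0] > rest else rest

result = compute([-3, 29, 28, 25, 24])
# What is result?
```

Recursive max over [-3, 29, 28, 25, 24] = 29

Answer: 29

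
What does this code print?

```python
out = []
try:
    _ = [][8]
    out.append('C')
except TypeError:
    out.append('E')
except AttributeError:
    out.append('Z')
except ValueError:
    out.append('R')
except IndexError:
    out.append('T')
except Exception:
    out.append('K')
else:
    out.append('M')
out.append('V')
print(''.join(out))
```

Execution trace: 'T' (except IndexError) → 'V' (after the try/except). Output: TV

Answer: TV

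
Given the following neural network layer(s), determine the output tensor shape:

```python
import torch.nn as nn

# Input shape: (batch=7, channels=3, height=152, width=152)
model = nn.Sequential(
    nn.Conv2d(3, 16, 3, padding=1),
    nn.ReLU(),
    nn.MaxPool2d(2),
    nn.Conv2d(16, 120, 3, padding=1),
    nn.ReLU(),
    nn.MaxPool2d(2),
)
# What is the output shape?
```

Input: (7, 3, 152, 152) -> after first Conv2d: (7, 16, 152, 152) -> after first MaxPool2d: (7, 16, 76, 76) -> after second Conv2d: (7, 120, 76, 76) -> Output: (7, 120, 38, 38)

Answer: (7, 120, 38, 38)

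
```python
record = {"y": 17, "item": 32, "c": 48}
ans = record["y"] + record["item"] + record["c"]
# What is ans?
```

Trace:
`record = {"y": 17, "item": 32, "c": 48}` → record = {'y': 17, 'item': 32, 'c': 48}
`ans = record["y"] + record["item"] + record["c"]` → ans = 97
So ans = 97

Answer: 97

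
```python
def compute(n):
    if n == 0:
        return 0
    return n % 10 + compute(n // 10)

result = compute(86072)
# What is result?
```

Sum of digits of 86072: 2 + 7 + 0 + 6 + 8 = 23

Answer: 23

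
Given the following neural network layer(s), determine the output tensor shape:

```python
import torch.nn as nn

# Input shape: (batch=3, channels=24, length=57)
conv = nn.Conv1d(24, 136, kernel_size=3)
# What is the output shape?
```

Input: (3, 24, 57) -> Output: (3, 136, 55)

Answer: (3, 136, 55)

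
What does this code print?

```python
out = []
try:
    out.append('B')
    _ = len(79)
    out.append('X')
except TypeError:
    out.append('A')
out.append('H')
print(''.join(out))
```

Execution trace: 'B' (try body) → 'A' (except TypeError) → 'H' (after the try/except). Output: BAH

Answer: BAH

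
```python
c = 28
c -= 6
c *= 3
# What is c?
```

Trace:
`c = 28` → c = 28
`c -= 6` → c = 22
`c *= 3` → c = 66
So c = 66

Answer: 66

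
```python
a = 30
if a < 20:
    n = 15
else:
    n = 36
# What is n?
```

Trace:
`a = 30` → a = 30
`if a < 20: ...` → a < 20 is False, take else branch → n = 36
So n = 36

Answer: 36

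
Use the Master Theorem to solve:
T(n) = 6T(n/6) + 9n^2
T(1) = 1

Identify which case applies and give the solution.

a=6, b=6, f(n)=9n^2. log_6(6) = 1. Since c=2 > 1 and the regularity condition holds (6(n/6)^2 = (6/6^2)n^2 with 6/6^2 < 1), Case 3 applies: T(n) = Θ(f(n)) = O(n^2).

Answer: O(n^2) - Case 3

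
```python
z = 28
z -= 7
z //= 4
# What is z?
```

Trace:
`z = 28` → z = 28
`z -= 7` → z = 21
`z //= 4` → z = 5
So z = 5

Answer: 5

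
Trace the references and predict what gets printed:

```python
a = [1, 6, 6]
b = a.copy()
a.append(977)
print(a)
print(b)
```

Key concept: list.copy() creates independent copy.
Step by step:
`a = [1, 6, 6]` → a = [1, 6, 6]
`b = a.copy()` → b = [1, 6, 6]
`a.append(977)` → a = [1, 6, 6, 977]
`print(a)` → prints [1, 6, 6, 977]
`print(b)` → prints [1, 6, 6]

Answer:
[1, 6, 6, 977]
[1, 6, 6]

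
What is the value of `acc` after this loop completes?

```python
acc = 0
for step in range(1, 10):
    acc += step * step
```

Sum of squares 1² to 9² = 285
`acc` takes the values: 0 → 1 → 5 → 14 → 30 → 55 → 91 → 140 → 204 → 285

Answer: 285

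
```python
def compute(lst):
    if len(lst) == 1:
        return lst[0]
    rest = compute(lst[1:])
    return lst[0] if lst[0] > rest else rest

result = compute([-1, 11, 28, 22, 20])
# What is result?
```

Recursive max over [-1, 11, 28, 22, 20] = 28

Answer: 28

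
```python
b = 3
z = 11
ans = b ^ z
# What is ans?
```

Trace:
`b = 3` → b = 3
`z = 11` → z = 11
`ans = b ^ z` → ans = 8
So ans = 8

Answer: 8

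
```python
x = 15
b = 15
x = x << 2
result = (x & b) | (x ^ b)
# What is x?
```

Trace:
`x = 15` → x = 15
`b = 15` → b = 15
`x = x << 2` → x = 60
`result = (x & b) | (x ^ b)` → result = 63
So x = 60

Answer: 60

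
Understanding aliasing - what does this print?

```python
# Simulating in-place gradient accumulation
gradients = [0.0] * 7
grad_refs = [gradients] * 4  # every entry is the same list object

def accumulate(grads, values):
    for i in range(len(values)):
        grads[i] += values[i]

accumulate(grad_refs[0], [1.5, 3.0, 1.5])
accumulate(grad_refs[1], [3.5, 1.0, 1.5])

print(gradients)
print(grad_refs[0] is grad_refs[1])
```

Key concept: gradient accumulation aliasing.
Step by step:
`gradients = [0.0] * 7` → gradients = [0.0, 0.0, 0.0, 0.0, 0.0, 0.0, 0.0]
`grad_refs = [gradients] * 4` → grad_refs = [[0.0, 0.0, 0.0, 0.0, 0.0, 0.0, 0.0], [0.0, 0.0, 0.0, 0.0, 0.0, 0.0, 0.0], [0.0, 0.0, 0.0, 0.0, 0.0, 0.0, 0.0], [0.0, 0.0, 0.0, 0.0, 0.0, 0.0, 0.0]]
`accumulate(grad_refs[0], [1.5, 3.0, 1.5])` → gradients = [1.5, 3.0, 1.5, 0.0, 0.0, 0.0, 0.0]; grad_refs = [[1.5, 3.0, 1.5, 0.0, 0.0, 0.0, 0.0], [1.5, 3.0, 1.5, 0.0, 0.0, 0.0, 0.0], [1.5, 3.0, 1.5, 0.0, 0.0, 0.0, 0.0], [1.5, 3.0, 1.5, 0.0, 0.0, 0.0, 0.0]]
`accumulate(grad_refs[1], [3.5, 1.0, 1.5])` → gradients = [5.0, 4.0, 3.0, 0.0, 0.0, 0.0, 0.0]; grad_refs = [[5.0, 4.0, 3.0, 0.0, 0.0, 0.0, 0.0], [5.0, 4.0, 3.0, 0.0, 0.0, 0.0, 0.0], [5.0, 4.0, 3.0, 0.0, 0.0, 0.0, 0.0], [5.0, 4.0, 3.0, 0.0, 0.0, 0.0, 0.0]]
`print(gradients)` → prints [5.0, 4.0, 3.0, 0.0, 0.0, 0.0, 0.0]
`print(grad_refs[0] is grad_refs[1])` → prints True

Answer:
[5.0, 4.0, 3.0, 0.0, 0.0, 0.0, 0.0]
True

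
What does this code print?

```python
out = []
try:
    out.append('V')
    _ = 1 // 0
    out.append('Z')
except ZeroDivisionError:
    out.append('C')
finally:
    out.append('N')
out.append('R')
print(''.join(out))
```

Execution trace: 'V' (try body) → 'C' (except ZeroDivisionError) → 'N' (finally) → 'R' (after the try/except). Output: VCNR

Answer: VCNR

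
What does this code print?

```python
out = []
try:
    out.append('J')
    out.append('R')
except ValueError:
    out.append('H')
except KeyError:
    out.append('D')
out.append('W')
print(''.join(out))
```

Execution trace: 'J' (try body) → 'R' (try body, no exception) → 'W' (after the try/except). Output: JRW

Answer: JRW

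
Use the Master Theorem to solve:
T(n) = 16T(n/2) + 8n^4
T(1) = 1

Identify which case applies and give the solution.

a=16, b=2, f(n)=8n^4. log_2(16) = 4. Since c=4 = 4, Case 2 applies: T(n) = Θ(n^log_b(a) · log n) = O(n^4 log n).

Answer: O(n^4 log n) - Case 2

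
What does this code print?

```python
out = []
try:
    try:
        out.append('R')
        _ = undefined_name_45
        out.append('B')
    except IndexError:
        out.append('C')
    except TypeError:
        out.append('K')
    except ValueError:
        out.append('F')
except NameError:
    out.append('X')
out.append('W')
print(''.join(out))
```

Execution trace: 'R' (inner try body) → 'X' (outer except NameError) → 'W' (after the try/except). Output: RXW

Answer: RXW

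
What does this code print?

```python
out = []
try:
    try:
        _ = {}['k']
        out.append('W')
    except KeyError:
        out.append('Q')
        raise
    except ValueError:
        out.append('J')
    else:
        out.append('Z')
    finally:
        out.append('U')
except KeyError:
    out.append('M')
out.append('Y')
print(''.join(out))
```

Execution trace: 'Q' (inner except KeyError) → 'U' (inner finally) → 'M' (outer except KeyError) → 'Y' (after the try/except). Output: QUMY

Answer: QUMY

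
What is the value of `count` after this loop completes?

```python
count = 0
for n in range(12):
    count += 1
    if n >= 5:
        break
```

Loop breaks when n reaches 5, count is 6
`count` takes the values: 0 → 1 → 2 → 3 → 4 → 5 → 6

Answer: 6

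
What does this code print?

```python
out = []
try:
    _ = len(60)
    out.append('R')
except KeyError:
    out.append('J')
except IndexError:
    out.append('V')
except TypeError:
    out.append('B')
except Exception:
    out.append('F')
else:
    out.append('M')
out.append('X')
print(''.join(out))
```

Execution trace: 'B' (except TypeError) → 'X' (after the try/except). Output: BX

Answer: BX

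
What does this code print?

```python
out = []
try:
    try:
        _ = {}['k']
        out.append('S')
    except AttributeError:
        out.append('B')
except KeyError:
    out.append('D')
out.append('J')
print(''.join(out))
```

Execution trace: 'D' (outer except KeyError) → 'J' (after the try/except). Output: DJ

Answer: DJ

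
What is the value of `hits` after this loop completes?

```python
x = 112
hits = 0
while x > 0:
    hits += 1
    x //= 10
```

Count digits by repeated division by 10
`hits` takes the values: 0 → 1 → 2 → 3

Answer: 3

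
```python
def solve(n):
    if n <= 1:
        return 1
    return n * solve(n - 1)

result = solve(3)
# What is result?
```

solve(3) = 3 * 2 * 1 = 6

Answer: 6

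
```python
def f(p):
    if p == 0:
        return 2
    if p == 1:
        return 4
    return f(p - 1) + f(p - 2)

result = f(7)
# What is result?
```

Build up from base cases: f(0)=2, f(1)=4, f(2)=6, f(3)=10, f(4)=16, f(5)=26, f(6)=42, ..., f(7)=68

Answer: 68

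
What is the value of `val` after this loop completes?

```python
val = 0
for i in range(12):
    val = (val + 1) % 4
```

Increment mod 4, 12 times = 0
`val` takes the values: 0 → 1 → 2 → 3 → 0 → 1 → 2 → 3 → 0 → 1 → 2 → 3 → 0

Answer: 0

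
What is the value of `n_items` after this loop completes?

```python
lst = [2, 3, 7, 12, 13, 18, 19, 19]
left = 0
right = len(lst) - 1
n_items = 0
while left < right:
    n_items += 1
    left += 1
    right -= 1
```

Iterations until pointers meet (list length 8)
`n_items` takes the values: 0 → 1 → 2 → 3 → 4

Answer: 4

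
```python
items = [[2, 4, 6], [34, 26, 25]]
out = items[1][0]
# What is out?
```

Trace:
`items = [[2, 4, 6], [34, 26, 25]]` → items = [[2, 4, 6], [34, 26, 25]]
`out = items[1][0]` → out = 34
So out = 34

Answer: 34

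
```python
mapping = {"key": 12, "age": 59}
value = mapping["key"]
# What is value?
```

Trace:
`mapping = {"key": 12, "age": 59}` → mapping = {'key': 12, 'age': 59}
`value = mapping["key"]` → value = 12
So value = 12

Answer: 12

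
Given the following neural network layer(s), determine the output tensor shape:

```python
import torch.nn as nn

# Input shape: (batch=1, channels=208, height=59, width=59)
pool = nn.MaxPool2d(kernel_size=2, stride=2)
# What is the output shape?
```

Input: (1, 208, 59, 59) -> Output: (1, 208, 29, 29)

Answer: (1, 208, 29, 29)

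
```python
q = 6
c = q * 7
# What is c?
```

Trace:
`q = 6` → q = 6
`c = q * 7` → c = 42
So c = 42

Answer: 42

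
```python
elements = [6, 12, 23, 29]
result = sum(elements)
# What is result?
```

Trace:
`elements = [6, 12, 23, 29]` → elements = [6, 12, 23, 29]
`result = sum(elements)` → result = 70
So result = 70

Answer: 70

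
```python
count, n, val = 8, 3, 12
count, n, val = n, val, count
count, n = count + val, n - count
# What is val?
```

Trace:
`count, n, val = 8, 3, 12` → count = 8; n = 3; val = 12
`count, n, val = n, val, count` → count = 3; n = 12; val = 8
`count, n = count + val, n - count` → count = 11; n = 9
So val = 8

Answer: 8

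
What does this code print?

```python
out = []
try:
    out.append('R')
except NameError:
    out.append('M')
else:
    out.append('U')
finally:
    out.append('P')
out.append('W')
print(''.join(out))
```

Execution trace: 'R' (try body, no exception) → 'U' (else) → 'P' (finally) → 'W' (after the try/except). Output: RUPW

Answer: RUPW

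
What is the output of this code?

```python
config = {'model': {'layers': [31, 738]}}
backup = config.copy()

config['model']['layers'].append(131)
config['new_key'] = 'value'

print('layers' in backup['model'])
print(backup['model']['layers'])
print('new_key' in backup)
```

Key concept: shallow copy gotcha with nested dict.
Step by step:
`config = {'model': {'layers': [31, 738]}}` → config = {'model': {'layers': [31, 738]}}
`backup = config.copy()` → backup = {'model': {'layers': [31, 738]}}
`config['model']['layers'].append(131)` → config = {'model': {'layers': [31, 738, 131]}}; backup = {'model': {'layers': [31, 738, 131]}}
`config['new_key'] = 'value'` → config = {'model': {'layers': [31, 738, 131]}, 'new_key': 'value'}
`print('layers' in backup['model'])` → prints True
`print(backup['model']['layers'])` → prints [31, 738, 131]
`print('new_key' in backup)` → prints False

Answer:
True
[31, 738, 131]
False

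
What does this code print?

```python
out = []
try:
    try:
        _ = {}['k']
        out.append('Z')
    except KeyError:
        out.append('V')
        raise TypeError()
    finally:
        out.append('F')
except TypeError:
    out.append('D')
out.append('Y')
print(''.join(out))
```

Execution trace: 'V' (inner except KeyError) → 'F' (inner finally) → 'D' (outer except TypeError) → 'Y' (after the try/except). Output: VFDY

Answer: VFDY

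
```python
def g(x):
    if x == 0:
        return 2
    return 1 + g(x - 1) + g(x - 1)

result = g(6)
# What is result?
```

g(x) = 1 + 2·g(x-1), g(0)=2. Closed form: (2+1)·2^6 - 1 = 191.

Answer: 191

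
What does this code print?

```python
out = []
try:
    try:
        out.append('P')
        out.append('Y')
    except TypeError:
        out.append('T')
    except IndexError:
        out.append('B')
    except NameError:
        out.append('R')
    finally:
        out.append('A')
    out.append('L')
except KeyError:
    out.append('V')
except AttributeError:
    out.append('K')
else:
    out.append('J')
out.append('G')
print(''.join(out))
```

Execution trace: 'P' (inner try body) → 'Y' (inner try body, no exception) → 'A' (inner finally) → 'L' (try body, no exception) → 'J' (else) → 'G' (after the try/except). Output: PYALJG

Answer: PYALJG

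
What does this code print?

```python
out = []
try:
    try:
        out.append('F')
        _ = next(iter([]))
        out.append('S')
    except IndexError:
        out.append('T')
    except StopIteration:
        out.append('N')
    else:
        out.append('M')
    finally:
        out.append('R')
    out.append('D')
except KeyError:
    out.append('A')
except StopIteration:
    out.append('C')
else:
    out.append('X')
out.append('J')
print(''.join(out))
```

Execution trace: 'F' (inner try body) → 'N' (inner except StopIteration) → 'R' (inner finally) → 'D' (try body, no exception) → 'X' (else) → 'J' (after the try/except). Output: FNRDXJ

Answer: FNRDXJ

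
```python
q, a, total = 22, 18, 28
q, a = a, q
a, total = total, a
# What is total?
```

Trace:
`q, a, total = 22, 18, 28` → q = 22; a = 18; total = 28
`q, a = a, q` → q = 18; a = 22
`a, total = total, a` → a = 28; total = 22
So total = 22

Answer: 22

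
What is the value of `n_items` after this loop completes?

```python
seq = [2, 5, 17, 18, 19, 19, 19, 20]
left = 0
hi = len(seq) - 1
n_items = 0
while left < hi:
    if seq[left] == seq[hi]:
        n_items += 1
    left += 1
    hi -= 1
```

Count matching pairs from ends
`n_items` takes the values: 0

Answer: 0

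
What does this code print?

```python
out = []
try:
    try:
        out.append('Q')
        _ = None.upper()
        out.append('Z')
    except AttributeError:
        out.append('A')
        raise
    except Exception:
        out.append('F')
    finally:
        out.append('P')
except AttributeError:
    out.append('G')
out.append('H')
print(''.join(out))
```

Execution trace: 'Q' (inner try body) → 'A' (inner except AttributeError) → 'P' (inner finally) → 'G' (outer except AttributeError) → 'H' (after the try/except). Output: QAPGH

Answer: QAPGH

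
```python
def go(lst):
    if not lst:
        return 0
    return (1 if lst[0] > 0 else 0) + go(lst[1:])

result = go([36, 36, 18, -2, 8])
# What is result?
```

Count of positive elements in [36, 36, 18, -2, 8] = 4

Answer: 4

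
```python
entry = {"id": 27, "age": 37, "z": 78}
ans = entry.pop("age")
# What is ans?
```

Trace:
`entry = {"id": 27, "age": 37, "z": 78}` → entry = {'id': 27, 'age': 37, 'z': 78}
`ans = entry.pop("age")` → entry = {'id': 27, 'z': 78}; ans = 37
So ans = 37

Answer: 37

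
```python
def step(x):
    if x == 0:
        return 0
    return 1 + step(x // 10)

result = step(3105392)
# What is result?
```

Count of digits of 3105392: 7

Answer: 7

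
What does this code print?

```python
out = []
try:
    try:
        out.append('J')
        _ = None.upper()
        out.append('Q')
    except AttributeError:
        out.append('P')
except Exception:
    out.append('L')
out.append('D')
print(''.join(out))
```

Execution trace: 'J' (inner try body) → 'P' (inner except AttributeError) → 'D' (after the try/except). Output: JPD

Answer: JPD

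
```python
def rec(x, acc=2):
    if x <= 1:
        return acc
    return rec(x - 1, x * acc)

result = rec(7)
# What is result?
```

Accumulator trace (n, acc): (7, 2) -> (6, 14) -> (5, 84) -> (4, 420) -> (3, 1680) -> (2, 5040) -> (1, 10080) -> return 10080

Answer: 10080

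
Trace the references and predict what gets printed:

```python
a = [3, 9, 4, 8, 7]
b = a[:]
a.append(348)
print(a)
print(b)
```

Key concept: slice [:] creates copy.
Step by step:
`a = [3, 9, 4, 8, 7]` → a = [3, 9, 4, 8, 7]
`b = a[:]` → b = [3, 9, 4, 8, 7]
`a.append(348)` → a = [3, 9, 4, 8, 7, 348]
`print(a)` → prints [3, 9, 4, 8, 7, 348]
`print(b)` → prints [3, 9, 4, 8, 7]

Answer:
[3, 9, 4, 8, 7, 348]
[3, 9, 4, 8, 7]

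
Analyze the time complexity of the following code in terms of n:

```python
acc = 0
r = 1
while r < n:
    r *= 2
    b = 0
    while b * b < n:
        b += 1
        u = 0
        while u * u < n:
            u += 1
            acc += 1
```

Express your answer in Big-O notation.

Each loop level contributes: log n × √n × √n. Multiplying the contributions gives O(n log n).

Answer: O(n log n)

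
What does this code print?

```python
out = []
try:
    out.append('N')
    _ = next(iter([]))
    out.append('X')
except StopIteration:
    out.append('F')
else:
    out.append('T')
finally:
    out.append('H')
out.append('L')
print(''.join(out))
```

Execution trace: 'N' (try body) → 'F' (except StopIteration) → 'H' (finally) → 'L' (after the try/except). Output: NFHL

Answer: NFHL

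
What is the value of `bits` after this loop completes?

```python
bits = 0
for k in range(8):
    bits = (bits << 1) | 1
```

Build 8 consecutive 1-bits: 0b11111111
`bits` takes the values: 0 → 1 → 3 → 7 → 15 → 31 → 63 → 127 → 255

Answer: 255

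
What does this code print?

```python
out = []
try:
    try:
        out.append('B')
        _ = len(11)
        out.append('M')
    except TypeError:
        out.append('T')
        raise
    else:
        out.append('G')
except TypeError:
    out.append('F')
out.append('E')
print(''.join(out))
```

Execution trace: 'B' (inner try body) → 'T' (inner except TypeError) → 'F' (outer except TypeError) → 'E' (after the try/except). Output: BTFE

Answer: BTFE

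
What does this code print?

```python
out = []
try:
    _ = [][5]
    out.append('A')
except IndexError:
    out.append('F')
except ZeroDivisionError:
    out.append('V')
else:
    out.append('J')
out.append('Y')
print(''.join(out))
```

Execution trace: 'F' (except IndexError) → 'Y' (after the try/except). Output: FY

Answer: FY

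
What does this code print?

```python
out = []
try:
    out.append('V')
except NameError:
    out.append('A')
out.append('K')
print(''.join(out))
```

Execution trace: 'V' (try body, no exception) → 'K' (after the try/except). Output: VK

Answer: VK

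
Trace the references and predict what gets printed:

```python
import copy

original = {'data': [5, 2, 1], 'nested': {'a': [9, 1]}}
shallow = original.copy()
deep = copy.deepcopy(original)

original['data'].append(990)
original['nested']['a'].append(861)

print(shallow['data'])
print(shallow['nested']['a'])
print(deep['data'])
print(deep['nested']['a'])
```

Key concept: comparing shallow vs deep copy.
Step by step:
`original = {'data': [5, 2, 1], 'nested': {'a': [9, 1]}}` → original = {'data': [5, 2, 1], 'nested': {'a': [9, 1]}}
`shallow = original.copy()` → shallow = {'data': [5, 2, 1], 'nested': {'a': [9, 1]}}
`deep = copy.deepcopy(original)` → deep = {'data': [5, 2, 1], 'nested': {'a': [9, 1]}}
`original['data'].append(990)` → original = {'data': [5, 2, 1, 990], 'nested': {'a': [9, 1]}}; shallow = {'data': [5, 2, 1, 990], 'nested': {'a': [9, 1]}}
`original['nested']['a'].append(861)` → original = {'data': [5, 2, 1, 990], 'nested': {'a': [9, 1, 861]}}; shallow = {'data': [5, 2, 1, 990], 'nested': {'a': [9, 1, 861]}}
`print(shallow['data'])` → prints [5, 2, 1, 990]
`print(shallow['nested']['a'])` → prints [9, 1, 861]
`print(deep['data'])` → prints [5, 2, 1]
`print(deep['nested']['a'])` → prints [9, 1]

Answer:
[5, 2, 1, 990]
[9, 1, 861]
[5, 2, 1]
[9, 1]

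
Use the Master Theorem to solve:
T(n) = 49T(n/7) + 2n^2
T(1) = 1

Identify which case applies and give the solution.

a=49, b=7, f(n)=2n^2. log_7(49) = 2. Since c=2 = 2, Case 2 applies: T(n) = Θ(n^log_b(a) · log n) = O(n^2 log n).

Answer: O(n^2 log n) - Case 2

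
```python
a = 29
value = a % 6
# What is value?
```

Trace:
`a = 29` → a = 29
`value = a % 6` → value = 5
So value = 5

Answer: 5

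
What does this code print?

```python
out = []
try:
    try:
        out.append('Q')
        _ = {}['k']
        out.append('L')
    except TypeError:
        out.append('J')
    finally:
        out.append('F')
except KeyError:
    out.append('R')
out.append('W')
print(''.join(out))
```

Execution trace: 'Q' (inner try body) → 'F' (inner finally) → 'R' (outer except KeyError) → 'W' (after the try/except). Output: QFRW

Answer: QFRW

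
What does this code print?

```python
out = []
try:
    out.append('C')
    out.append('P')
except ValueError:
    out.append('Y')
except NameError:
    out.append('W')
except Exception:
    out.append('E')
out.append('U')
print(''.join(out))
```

Execution trace: 'C' (try body) → 'P' (try body, no exception) → 'U' (after the try/except). Output: CPU

Answer: CPU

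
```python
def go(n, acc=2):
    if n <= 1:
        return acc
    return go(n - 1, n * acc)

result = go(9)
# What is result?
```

Accumulator trace (n, acc): (9, 2) -> (8, 18) -> (7, 144) -> (6, 1008) -> (5, 6048) -> (4, 30240) -> (3, 120960) -> (2, 362880) -> (1, 725760) -> return 725760

Answer: 725760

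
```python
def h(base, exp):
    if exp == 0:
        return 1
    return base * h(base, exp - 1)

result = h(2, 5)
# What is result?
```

h(2, 5) = 2 * 2 * 2 * 2 * 2 = 32

Answer: 32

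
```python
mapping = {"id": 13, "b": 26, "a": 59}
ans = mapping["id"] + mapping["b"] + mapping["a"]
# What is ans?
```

Trace:
`mapping = {"id": 13, "b": 26, "a": 59}` → mapping = {'id': 13, 'b': 26, 'a': 59}
`ans = mapping["id"] + mapping["b"] + mapping["a"]` → ans = 98
So ans = 98

Answer: 98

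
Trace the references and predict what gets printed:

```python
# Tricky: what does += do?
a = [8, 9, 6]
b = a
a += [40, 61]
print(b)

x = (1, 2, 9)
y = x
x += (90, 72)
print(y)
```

Key concept: += behavior differs for mutable vs immutable.
Step by step:
`a = [8, 9, 6]` → a = [8, 9, 6]
`b = a` → b = [8, 9, 6] (same object as a)
`a += [40, 61]` → a = [8, 9, 6, 40, 61] (same object as b); b = [8, 9, 6, 40, 61] (same object as a)
`print(b)` → prints [8, 9, 6, 40, 61]
`x = (1, 2, 9)` → x = (1, 2, 9)
`y = x` → y = (1, 2, 9)
`x += (90, 72)` → x = (1, 2, 9, 90, 72)
`print(y)` → prints (1, 2, 9)

Answer:
[8, 9, 6, 40, 61]
(1, 2, 9)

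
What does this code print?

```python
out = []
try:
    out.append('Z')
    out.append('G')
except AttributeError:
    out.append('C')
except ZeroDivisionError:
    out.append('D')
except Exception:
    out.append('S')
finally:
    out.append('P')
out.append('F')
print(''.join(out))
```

Execution trace: 'Z' (try body) → 'G' (try body, no exception) → 'P' (finally) → 'F' (after the try/except). Output: ZGPF

Answer: ZGPF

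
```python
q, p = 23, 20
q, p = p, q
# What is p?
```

Trace:
`q, p = 23, 20` → q = 23; p = 20
`q, p = p, q` → q = 20; p = 23
So p = 23

Answer: 23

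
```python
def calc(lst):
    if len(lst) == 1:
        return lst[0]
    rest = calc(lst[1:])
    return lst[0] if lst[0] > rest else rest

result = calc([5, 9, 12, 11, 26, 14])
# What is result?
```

Recursive max over [5, 9, 12, 11, 26, 14] = 26

Answer: 26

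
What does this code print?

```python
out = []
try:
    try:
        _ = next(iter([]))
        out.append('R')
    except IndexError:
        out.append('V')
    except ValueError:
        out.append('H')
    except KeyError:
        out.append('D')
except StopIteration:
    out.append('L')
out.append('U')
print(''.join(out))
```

Execution trace: 'L' (outer except StopIteration) → 'U' (after the try/except). Output: LU

Answer: LU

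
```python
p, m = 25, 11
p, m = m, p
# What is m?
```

Trace:
`p, m = 25, 11` → p = 25; m = 11
`p, m = m, p` → p = 11; m = 25
So m = 25

Answer: 25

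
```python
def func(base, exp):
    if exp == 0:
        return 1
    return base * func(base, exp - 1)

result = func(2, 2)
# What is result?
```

func(2, 2) = 2 * 2 = 4

Answer: 4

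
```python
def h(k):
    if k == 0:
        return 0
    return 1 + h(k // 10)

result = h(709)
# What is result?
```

Count of digits of 709: 3

Answer: 3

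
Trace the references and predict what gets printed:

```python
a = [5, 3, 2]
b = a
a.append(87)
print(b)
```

Key concept: basic list aliasing.
Step by step:
`a = [5, 3, 2]` → a = [5, 3, 2]
`b = a` → b = [5, 3, 2] (same object as a)
`a.append(87)` → a = [5, 3, 2, 87] (same object as b); b = [5, 3, 2, 87] (same object as a)
`print(b)` → prints [5, 3, 2, 87]

Answer: [5, 3, 2, 87]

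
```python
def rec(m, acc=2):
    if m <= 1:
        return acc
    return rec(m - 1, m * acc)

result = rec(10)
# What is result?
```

Accumulator trace (n, acc): (10, 2) -> (9, 20) -> (8, 180) -> (7, 1440) -> (6, 10080) -> (5, 60480) -> (4, 302400) -> (3, 1209600) -> (2, 3628800) -> (1, 7257600) -> return 7257600

Answer: 7257600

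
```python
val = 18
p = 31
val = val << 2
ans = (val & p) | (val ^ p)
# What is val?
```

Trace:
`val = 18` → val = 18
`p = 31` → p = 31
`val = val << 2` → val = 72
`ans = (val & p) | (val ^ p)` → ans = 95
So val = 72

Answer: 72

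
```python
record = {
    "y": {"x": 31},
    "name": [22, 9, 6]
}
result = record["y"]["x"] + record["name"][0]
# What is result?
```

Trace:
`record = { ...` → record = {'y': {'x': 31}, 'name': [22, 9, 6]}
`result = record["y"]["x"] + record["name"][0]` → result = 53
So result = 53

Answer: 53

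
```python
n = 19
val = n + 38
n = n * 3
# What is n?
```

Trace:
`n = 19` → n = 19
`val = n + 38` → val = 57
`n = n * 3` → n = 57
So n = 57

Answer: 57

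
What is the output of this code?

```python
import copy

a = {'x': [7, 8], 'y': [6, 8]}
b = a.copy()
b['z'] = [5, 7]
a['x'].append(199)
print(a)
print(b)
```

Key concept: shallow copy of dict with mutable values.
Step by step:
`a = {'x': [7, 8], 'y': [6, 8]}` → a = {'x': [7, 8], 'y': [6, 8]}
`b = a.copy()` → b = {'x': [7, 8], 'y': [6, 8]}
`b['z'] = [5, 7]` → b = {'x': [7, 8], 'y': [6, 8], 'z': [5, 7]}
`a['x'].append(199)` → a = {'x': [7, 8, 199], 'y': [6, 8]}; b = {'x': [7, 8, 199], 'y': [6, 8], 'z': [5, 7]}
`print(a)` → prints {'x': [7, 8, 199], 'y': [6, 8]}
`print(b)` → prints {'x': [7, 8, 199], 'y': [6, 8], 'z': [5, 7]}

Answer:
{'x': [7, 8, 199], 'y': [6, 8]}
{'x': [7, 8, 199], 'y': [6, 8], 'z': [5, 7]}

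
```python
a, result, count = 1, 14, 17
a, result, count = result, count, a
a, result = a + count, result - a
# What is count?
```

Trace:
`a, result, count = 1, 14, 17` → a = 1; result = 14; count = 17
`a, result, count = result, count, a` → a = 14; result = 17; count = 1
`a, result = a + count, result - a` → a = 15; result = 3
So count = 1

Answer: 1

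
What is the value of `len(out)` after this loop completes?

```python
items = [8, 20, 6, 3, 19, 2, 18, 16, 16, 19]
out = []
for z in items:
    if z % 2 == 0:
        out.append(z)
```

Count even numbers in [8, 20, 6, 3, 19, 2, 18, 16, 16, 19]
`out` takes the values: [] → [8] → [8, 20] → [8, 20, 6] → [8, 20, 6, 2] → [8, 20, 6, 2, 18] → [8, 20, 6, 2, 18, 16] → [8, 20, 6, 2, 18, 16, 16]
So `len(out)` = 7

Answer: 7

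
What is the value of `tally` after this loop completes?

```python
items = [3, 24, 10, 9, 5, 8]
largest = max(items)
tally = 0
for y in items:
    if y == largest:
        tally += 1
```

Count of max value 24 in [3, 24, 10, 9, 5, 8]
`tally` takes the values: 0 → 1

Answer: 1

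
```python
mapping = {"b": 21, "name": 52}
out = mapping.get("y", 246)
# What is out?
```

Trace:
`mapping = {"b": 21, "name": 52}` → mapping = {'b': 21, 'name': 52}
`out = mapping.get("y", 246)` → out = 246
So out = 246

Answer: 246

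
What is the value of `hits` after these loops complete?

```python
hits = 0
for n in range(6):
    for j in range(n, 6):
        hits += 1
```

Upper triangle: 6 + 5 + ... + 1
`hits` takes the values: 0 → 1 → 2 → 3 → 4 → 5 → 6 → 7 → 8 → 9 → 10 → 11 → 12 → 13 → 14 → 15 → 16 → 17 → 18 → 19 → 20 → 21

Answer: 21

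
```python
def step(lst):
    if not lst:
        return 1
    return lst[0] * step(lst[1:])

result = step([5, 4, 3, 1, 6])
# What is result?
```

Product over [5, 4, 3, 1, 6] = 5 * 4 * 3 * 1 * 6 = 360

Answer: 360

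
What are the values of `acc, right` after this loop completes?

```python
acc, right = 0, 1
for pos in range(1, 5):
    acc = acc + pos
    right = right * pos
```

Sum and factorial of 1 to 4
`acc, right` takes the values: (0, 1) → (1, 1) → (3, 1) → (3, 2) → (6, 2) → (6, 6) → (10, 6) → (10, 24)

Answer: 10, 24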